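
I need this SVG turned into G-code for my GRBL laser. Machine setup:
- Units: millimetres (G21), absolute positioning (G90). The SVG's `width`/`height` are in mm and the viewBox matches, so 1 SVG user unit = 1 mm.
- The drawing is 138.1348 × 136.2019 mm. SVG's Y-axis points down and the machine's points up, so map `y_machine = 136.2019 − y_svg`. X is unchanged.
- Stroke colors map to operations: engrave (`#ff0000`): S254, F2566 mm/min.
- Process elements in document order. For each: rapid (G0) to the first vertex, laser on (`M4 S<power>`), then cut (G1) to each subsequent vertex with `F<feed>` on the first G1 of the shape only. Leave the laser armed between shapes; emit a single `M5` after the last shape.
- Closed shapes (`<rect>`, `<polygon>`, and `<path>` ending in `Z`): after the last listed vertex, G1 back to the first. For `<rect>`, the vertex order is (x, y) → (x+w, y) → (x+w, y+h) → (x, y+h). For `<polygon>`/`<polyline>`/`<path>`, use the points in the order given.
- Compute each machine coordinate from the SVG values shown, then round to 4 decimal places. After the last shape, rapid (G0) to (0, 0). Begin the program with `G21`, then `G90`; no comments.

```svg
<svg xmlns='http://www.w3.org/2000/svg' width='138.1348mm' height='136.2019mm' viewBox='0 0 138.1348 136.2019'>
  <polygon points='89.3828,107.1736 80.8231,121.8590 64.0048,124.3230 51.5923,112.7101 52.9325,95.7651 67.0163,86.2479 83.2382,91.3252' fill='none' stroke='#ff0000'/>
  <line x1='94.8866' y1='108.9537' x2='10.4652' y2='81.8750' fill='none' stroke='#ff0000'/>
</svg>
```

viewBox `0 0 138.1348 136.2019` with mm width/height → 1 unit = 1 mm. Flip: y_m = 136.2019 − y_svg.

**Shape 1** — `<polygon>` regular polygon, stroke `#ff0000` → engrave (S254, F2566). Machine vertices: (89.3828,29.0283) → (80.8231,14.3429) → (64.0048,11.8789) → (51.5923,23.4918) → (52.9325,40.4368) → (67.0163,49.9540) → (83.2382,44.8767) → (89.3828,29.0283). Closed: final G1 returns to the first vertex.

**Shape 2** — `<line>` line segment, stroke `#ff0000` → engrave (S254, F2566). Machine vertices: (94.8866,27.2482) → (10.4652,54.3269). Open path.

G21
G90
G0 X89.3828 Y29.0283
M4 S254
G1 X80.8231 Y14.3429 F2566
G1 X64.0048 Y11.8789
G1 X51.5923 Y23.4918
G1 X52.9325 Y40.4368
G1 X67.0163 Y49.9540
G1 X83.2382 Y44.8767
G1 X89.3828 Y29.0283
G0 X94.8866 Y27.2482
M4 S254
G1 X10.4652 Y54.3269 F2566
M5
G0 X0.0000 Y0.0000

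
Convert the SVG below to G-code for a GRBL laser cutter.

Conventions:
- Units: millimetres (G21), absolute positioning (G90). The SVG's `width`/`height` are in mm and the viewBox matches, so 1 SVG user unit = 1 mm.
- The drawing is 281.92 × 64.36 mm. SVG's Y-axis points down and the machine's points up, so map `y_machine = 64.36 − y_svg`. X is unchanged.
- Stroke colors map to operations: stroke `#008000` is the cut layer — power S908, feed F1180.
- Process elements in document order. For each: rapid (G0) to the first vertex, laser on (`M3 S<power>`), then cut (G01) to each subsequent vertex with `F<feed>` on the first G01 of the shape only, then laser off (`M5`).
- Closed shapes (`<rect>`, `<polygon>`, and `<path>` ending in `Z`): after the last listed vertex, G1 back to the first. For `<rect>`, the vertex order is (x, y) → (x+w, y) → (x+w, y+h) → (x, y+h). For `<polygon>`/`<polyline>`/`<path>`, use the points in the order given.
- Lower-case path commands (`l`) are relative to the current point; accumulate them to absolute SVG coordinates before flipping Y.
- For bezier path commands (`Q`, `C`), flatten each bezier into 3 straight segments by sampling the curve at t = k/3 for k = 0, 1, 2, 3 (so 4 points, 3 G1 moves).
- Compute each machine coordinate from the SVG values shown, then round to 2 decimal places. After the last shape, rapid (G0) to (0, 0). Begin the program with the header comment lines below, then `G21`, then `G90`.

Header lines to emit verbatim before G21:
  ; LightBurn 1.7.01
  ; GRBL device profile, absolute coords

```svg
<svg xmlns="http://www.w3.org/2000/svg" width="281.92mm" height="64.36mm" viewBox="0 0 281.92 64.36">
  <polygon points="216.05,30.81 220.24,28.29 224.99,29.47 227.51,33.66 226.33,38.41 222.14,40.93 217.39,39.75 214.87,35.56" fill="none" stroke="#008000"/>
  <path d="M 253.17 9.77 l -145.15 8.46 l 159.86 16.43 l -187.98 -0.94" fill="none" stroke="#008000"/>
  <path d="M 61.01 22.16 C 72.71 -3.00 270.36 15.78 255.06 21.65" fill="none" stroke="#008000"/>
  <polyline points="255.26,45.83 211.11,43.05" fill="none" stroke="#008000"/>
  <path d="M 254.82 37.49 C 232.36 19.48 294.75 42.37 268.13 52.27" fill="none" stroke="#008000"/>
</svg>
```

; LightBurn 1.7.01
; GRBL device profile, absolute coords
G21
G90
G0 X216.05 Y33.55
M3 S908
G01 X220.24 Y36.07 F1180
G01 X224.99 Y34.89
G01 X227.51 Y30.70
G01 X226.33 Y25.95
G01 X222.14 Y23.43
G01 X217.39 Y24.61
G01 X214.87 Y28.80
G01 X216.05 Y33.55
M5
G0 X253.17 Y54.59
M3 S908
G01 X108.02 Y46.13 F1180
G01 X267.88 Y29.70
G01 X79.90 Y30.64
M5
G0 X61.01 Y42.20
M3 S908
G01 X119.92 Y54.82 F1180
G01 X214.15 Y50.78
G01 X255.06 Y42.71
M5
G0 X255.26 Y18.53
M3 S908
G01 X211.11 Y21.31 F1180
M5
G0 X254.82 Y26.87
M3 S908
G01 X254.20 Y33.24 F1180
G01 X271.52 Y24.32
G01 X268.13 Y12.09
M5
G0 X0.00 Y0.00

viewBox `0 0 281.92 64.36` with mm width/height → 1 unit = 1 mm. Flip: y_m = 64.36 − y_svg.

**Shape 1** — `<polygon>` regular polygon, stroke `#008000` → cut (S908, F1180). Machine vertices: (216.05,33.55) → (220.24,36.07) → (224.99,34.89) → (227.51,30.70) → (226.33,25.95) → (222.14,23.43) → (217.39,24.61) → (214.87,28.80) → (216.05,33.55). Closed: final G1 returns to the first vertex.

**Shape 2** — `<path>` open polyline, stroke `#008000` → cut (S908, F1180). Machine vertices: (253.17,54.59) → (108.02,46.13) → (267.88,29.70) → (79.90,30.64). Open path.

**Shape 3** — `<path>` cubic bezier, stroke `#008000` → cut (S908, F1180). Control points (SVG): P0=(61.01,22.16), P1=(72.71,-3.00), P2=(270.36,15.78), P3=(255.06,21.65); sampled at t=k/3. Machine vertices: (61.01,42.20) → (119.92,54.82) → (214.15,50.78) → (255.06,42.71). Open path.

**Shape 4** — `<polyline>` line segment, stroke `#008000` → cut (S908, F1180). Machine vertices: (255.26,18.53) → (211.11,21.31). Open path.

**Shape 5** — `<path>` cubic bezier, stroke `#008000` → cut (S908, F1180). Control points (SVG): P0=(254.82,37.49), P1=(232.36,19.48), P2=(294.75,42.37), P3=(268.13,52.27); sampled at t=k/3. Machine vertices: (254.82,26.87) → (254.20,33.24) → (271.52,24.32) → (268.13,12.09). Open path.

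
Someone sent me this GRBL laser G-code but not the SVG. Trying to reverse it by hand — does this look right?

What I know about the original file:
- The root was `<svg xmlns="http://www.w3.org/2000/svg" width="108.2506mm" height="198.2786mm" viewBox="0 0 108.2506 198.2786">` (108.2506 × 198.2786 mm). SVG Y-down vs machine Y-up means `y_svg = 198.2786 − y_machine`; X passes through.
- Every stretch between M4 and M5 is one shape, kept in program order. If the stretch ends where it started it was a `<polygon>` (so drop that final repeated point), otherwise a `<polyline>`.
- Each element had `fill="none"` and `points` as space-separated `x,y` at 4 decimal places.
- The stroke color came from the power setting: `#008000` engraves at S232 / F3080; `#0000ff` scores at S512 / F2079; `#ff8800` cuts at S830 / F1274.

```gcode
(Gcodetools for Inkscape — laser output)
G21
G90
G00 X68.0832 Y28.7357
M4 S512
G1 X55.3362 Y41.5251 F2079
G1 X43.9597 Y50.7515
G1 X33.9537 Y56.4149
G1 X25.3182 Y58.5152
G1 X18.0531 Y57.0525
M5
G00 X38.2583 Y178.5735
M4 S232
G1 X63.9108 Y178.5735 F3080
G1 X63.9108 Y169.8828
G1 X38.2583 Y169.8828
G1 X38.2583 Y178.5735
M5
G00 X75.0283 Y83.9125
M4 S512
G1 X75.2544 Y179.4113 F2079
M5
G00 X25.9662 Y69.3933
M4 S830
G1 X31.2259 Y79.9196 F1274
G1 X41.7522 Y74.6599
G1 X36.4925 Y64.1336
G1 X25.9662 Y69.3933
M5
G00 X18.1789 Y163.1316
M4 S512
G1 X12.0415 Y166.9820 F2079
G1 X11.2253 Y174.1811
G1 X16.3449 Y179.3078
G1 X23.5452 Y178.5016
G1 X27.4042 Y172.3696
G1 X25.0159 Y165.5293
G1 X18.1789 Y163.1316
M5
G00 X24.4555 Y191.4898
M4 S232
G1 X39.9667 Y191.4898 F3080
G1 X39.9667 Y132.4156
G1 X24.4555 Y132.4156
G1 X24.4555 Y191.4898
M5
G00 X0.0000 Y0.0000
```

<svg xmlns="http://www.w3.org/2000/svg" width="108.2506mm" height="198.2786mm" viewBox="0 0 108.2506 198.2786">
  <polyline points="68.0832,169.5429 55.3362,156.7535 43.9597,147.5271 33.9537,141.8637 25.3182,139.7634 18.0531,141.2261" fill="none" stroke="#0000ff"/>
  <polygon points="38.2583,19.7051 63.9108,19.7051 63.9108,28.3958 38.2583,28.3958" fill="none" stroke="#008000"/>
  <polyline points="75.0283,114.3661 75.2544,18.8673" fill="none" stroke="#0000ff"/>
  <polygon points="25.9662,128.8853 31.2259,118.3590 41.7522,123.6187 36.4925,134.1450" fill="none" stroke="#ff8800"/>
  <polygon points="18.1789,35.1470 12.0415,31.2966 11.2253,24.0975 16.3449,18.9708 23.5452,19.7770 27.4042,25.9090 25.0159,32.7493" fill="none" stroke="#0000ff"/>
  <polygon points="24.4555,6.7888 39.9667,6.7888 39.9667,65.8630 24.4555,65.8630" fill="none" stroke="#008000"/>
</svg>

Each laser-on run becomes one SVG element. Flip Y back into SVG space with y_svg = 198.2786 − y_machine.

Run 1: the run's S512 means `#0000ff` (score). The run is open, so emit a `<polyline>` with points (Y-flipped): 68.0832,169.5429 55.3362,156.7535 43.9597,147.5271 33.9537,141.8637 25.3182,139.7634 18.0531,141.2261.

Run 2: the run's S232 means `#008000` (engrave). The run returns to its start, so emit a `<polygon>` with points (Y-flipped): 38.2583,19.7051 63.9108,19.7051 63.9108,28.3958 38.2583,28.3958.

Run 3: S512 ⇒ score layer `#0000ff`. The run is open, so emit a `<polyline>` with points (Y-flipped): 75.0283,114.3661 75.2544,18.8673.

Run 4: S830 ⇒ cut layer `#ff8800`. The run returns to its start, so emit a `<polygon>` with points (Y-flipped): 25.9662,128.8853 31.2259,118.3590 41.7522,123.6187 36.4925,134.1450.

Run 5: S512 ⇒ score layer `#0000ff`. The run returns to its start, so emit a `<polygon>` with points (Y-flipped): 18.1789,35.1470 12.0415,31.2966 11.2253,24.0975 16.3449,18.9708 23.5452,19.7770 27.4042,25.9090 25.0159,32.7493.

Run 6: S232 ⇒ engrave layer `#008000`. The run returns to its start, so emit a `<polygon>` with points (Y-flipped): 24.4555,6.7888 39.9667,6.7888 39.9667,65.8630 24.4555,65.8630.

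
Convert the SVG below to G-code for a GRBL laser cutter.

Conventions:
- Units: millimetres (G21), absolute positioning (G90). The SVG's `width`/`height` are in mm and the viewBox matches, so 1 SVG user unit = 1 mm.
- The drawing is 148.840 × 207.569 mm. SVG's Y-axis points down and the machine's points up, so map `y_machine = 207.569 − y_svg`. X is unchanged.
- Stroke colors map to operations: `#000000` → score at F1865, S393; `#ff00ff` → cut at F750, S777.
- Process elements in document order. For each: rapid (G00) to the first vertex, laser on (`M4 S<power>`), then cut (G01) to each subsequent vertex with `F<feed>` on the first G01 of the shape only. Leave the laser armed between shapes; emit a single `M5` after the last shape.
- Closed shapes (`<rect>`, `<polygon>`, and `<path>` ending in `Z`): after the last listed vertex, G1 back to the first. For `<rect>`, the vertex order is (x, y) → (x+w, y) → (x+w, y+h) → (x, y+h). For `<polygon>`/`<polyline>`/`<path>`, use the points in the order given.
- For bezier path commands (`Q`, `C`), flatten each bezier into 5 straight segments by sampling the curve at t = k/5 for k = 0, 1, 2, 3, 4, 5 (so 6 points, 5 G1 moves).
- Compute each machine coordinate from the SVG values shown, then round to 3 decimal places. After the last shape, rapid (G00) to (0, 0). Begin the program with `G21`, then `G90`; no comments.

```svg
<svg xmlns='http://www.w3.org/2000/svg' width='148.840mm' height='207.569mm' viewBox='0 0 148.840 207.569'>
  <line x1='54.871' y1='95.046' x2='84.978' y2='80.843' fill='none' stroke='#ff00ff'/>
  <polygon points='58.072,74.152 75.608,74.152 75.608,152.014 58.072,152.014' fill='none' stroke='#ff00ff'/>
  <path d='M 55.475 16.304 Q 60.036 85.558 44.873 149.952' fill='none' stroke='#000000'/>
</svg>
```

G21
G90
G00 X54.871 Y112.523
M4 S777
G01 X84.978 Y126.726 F750
G00 X58.072 Y133.417
M4 S777
G01 X75.608 Y133.417 F750
G01 X75.608 Y55.555
G01 X58.072 Y55.555
G01 X58.072 Y133.417
G00 X55.475 Y191.265
M4 S393
G01 X56.510 Y163.758 F1865
G01 X55.968 Y136.639
G01 X53.848 Y109.910
G01 X50.149 Y83.569
G01 X44.873 Y57.617
M5
G00 X0.000 Y0.000

Since the viewBox matches the mm dimensions, user units are millimetres directly. The only transform is the Y-flip y_m = 207.569 − y_svg.

Shape 1 is a line segment drawn with `<line>`. Its stroke #ff00ff means cut at S777, F750. After flipping Y the toolpath is (54.871,112.523) → (84.978,126.726).

Shape 2 is a rectangle drawn with `<polygon>`. Its stroke #ff00ff means cut at S777, F750. After flipping Y the toolpath is (58.072,133.417) → (75.608,133.417) → (75.608,55.555) → (58.072,55.555) → (58.072,133.417), returning to the start.

Shape 3 is a quadratic bezier drawn with `<path>`. Its stroke #000000 means score at S393, F1865. After flipping Y the toolpath is (55.475,191.265) → (56.510,163.758) → (55.968,136.639) → (53.848,109.910) → (50.149,83.569) → (44.873,57.617).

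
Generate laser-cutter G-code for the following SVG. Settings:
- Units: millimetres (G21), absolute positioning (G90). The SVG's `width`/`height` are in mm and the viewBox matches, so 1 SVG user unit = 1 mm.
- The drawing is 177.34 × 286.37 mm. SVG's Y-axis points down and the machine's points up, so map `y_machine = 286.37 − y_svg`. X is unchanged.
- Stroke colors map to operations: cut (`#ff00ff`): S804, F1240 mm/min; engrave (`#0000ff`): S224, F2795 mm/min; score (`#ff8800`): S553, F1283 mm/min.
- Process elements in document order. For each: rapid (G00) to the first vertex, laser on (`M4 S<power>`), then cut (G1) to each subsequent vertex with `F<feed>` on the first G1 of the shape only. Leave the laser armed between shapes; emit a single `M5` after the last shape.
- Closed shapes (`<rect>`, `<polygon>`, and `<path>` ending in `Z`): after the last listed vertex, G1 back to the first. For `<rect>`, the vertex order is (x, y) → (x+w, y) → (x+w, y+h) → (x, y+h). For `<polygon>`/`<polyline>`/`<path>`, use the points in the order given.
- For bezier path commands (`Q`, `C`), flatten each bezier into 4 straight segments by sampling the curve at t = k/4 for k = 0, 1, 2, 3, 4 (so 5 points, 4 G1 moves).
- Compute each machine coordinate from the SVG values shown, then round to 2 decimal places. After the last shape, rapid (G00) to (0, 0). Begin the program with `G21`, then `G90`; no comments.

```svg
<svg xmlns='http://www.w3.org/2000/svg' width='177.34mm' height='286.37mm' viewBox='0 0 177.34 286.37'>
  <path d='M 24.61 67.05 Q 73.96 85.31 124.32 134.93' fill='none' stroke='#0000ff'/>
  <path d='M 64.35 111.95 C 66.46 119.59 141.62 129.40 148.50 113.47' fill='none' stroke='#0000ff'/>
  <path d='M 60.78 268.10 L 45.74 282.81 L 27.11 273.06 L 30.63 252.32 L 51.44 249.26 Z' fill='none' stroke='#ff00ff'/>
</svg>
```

1 u = 1 mm; y_m = 286.37 − y.

[1] `<path>` quadratic bezier, #0000ff→engrave S224 F2795: (24.61,219.32) → (49.35,208.23) → (74.21,193.22) → (99.20,174.29) → (124.32,151.44)

[2] `<path>` cubic bezier, #0000ff→engrave S224 F2795: (64.35,174.42) → (77.42,168.72) → (104.64,164.82) → (132.75,165.34) → (148.50,172.90)

[3] `<path>` regular polygon, #ff00ff→cut S804 F1240: (60.78,18.27) → (45.74,3.56) → (27.11,13.31) → (30.63,34.05) → (51.44,37.11) → (60.78,18.27) (closed)

G21
G90
G00 X24.61 Y219.32
M4 S224
G1 X49.35 Y208.23 F2795
G1 X74.21 Y193.22
G1 X99.20 Y174.29
G1 X124.32 Y151.44
G00 X64.35 Y174.42
M4 S224
G1 X77.42 Y168.72 F2795
G1 X104.64 Y164.82
G1 X132.75 Y165.34
G1 X148.50 Y172.90
G00 X60.78 Y18.27
M4 S804
G1 X45.74 Y3.56 F1240
G1 X27.11 Y13.31
G1 X30.63 Y34.05
G1 X51.44 Y37.11
G1 X60.78 Y18.27
M5
G00 X0.00 Y0.00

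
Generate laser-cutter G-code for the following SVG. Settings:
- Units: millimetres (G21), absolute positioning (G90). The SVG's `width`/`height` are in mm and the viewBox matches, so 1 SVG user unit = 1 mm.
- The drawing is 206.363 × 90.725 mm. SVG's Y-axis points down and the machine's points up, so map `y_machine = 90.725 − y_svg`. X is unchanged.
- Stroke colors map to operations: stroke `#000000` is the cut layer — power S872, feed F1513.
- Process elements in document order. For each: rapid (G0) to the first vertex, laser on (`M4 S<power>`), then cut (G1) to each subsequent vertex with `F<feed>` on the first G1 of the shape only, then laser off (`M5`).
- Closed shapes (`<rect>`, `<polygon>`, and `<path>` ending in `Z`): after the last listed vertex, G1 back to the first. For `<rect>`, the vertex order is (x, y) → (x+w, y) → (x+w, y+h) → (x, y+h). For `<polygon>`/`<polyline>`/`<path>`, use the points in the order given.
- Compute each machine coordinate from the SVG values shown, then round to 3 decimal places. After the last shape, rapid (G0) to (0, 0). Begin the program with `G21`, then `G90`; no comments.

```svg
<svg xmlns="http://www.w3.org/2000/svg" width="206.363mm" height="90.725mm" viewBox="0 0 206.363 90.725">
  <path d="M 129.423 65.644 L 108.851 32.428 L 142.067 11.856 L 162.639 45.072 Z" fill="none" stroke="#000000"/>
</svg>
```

G21
G90
G0 X129.423 Y25.081
M4 S872
G1 X108.851 Y58.297 F1513
G1 X142.067 Y78.869
G1 X162.639 Y45.653
G1 X129.423 Y25.081
M5
G0 X0.000 Y0.000

viewBox `0 0 206.363 90.725` with mm width/height → 1 unit = 1 mm. Flip: y_m = 90.725 − y_svg.

**Shape 1** — `<path>` regular polygon, stroke `#000000` → cut (S872, F1513). Machine vertices: (129.423,25.081) → (108.851,58.297) → (142.067,78.869) → (162.639,45.653) → (129.423,25.081). Closed: final G1 returns to the first vertex.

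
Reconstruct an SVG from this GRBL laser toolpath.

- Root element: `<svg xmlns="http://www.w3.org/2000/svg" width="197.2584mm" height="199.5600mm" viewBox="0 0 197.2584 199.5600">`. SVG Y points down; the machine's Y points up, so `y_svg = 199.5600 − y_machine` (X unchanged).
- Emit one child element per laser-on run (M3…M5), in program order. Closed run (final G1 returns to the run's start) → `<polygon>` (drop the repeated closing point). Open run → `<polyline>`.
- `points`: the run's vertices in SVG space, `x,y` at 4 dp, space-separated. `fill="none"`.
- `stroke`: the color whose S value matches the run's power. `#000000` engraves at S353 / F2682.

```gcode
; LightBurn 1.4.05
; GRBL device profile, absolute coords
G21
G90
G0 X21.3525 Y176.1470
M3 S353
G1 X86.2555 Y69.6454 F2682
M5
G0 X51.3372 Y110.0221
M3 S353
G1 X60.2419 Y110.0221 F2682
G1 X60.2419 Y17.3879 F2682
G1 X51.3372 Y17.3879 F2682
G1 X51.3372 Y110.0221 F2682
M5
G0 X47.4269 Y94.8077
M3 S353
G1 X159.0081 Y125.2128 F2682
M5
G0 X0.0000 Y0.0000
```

Machine Y-up, SVG Y-down with viewBox height 199.5600, so y_svg = 199.5600 − y_machine; X carries over. Every run uses S353, so all elements get stroke `#000000` (engrave).

Run 1: The run is open, so emit a `<polyline>` with points (Y-flipped): 21.3525,23.4130 86.2555,129.9146.

Run 2: The run returns to its start, so emit a `<polygon>` with points (Y-flipped): 51.3372,89.5379 60.2419,89.5379 60.2419,182.1721 51.3372,182.1721.

Run 3: The run is open, so emit a `<polyline>` with points (Y-flipped): 47.4269,104.7523 159.0081,74.3472.

<svg xmlns="http://www.w3.org/2000/svg" width="197.2584mm" height="199.5600mm" viewBox="0 0 197.2584 199.5600">
  <polyline points="21.3525,23.4130 86.2555,129.9146" fill="none" stroke="#000000"/>
  <polygon points="51.3372,89.5379 60.2419,89.5379 60.2419,182.1721 51.3372,182.1721" fill="none" stroke="#000000"/>
  <polyline points="47.4269,104.7523 159.0081,74.3472" fill="none" stroke="#000000"/>
</svg>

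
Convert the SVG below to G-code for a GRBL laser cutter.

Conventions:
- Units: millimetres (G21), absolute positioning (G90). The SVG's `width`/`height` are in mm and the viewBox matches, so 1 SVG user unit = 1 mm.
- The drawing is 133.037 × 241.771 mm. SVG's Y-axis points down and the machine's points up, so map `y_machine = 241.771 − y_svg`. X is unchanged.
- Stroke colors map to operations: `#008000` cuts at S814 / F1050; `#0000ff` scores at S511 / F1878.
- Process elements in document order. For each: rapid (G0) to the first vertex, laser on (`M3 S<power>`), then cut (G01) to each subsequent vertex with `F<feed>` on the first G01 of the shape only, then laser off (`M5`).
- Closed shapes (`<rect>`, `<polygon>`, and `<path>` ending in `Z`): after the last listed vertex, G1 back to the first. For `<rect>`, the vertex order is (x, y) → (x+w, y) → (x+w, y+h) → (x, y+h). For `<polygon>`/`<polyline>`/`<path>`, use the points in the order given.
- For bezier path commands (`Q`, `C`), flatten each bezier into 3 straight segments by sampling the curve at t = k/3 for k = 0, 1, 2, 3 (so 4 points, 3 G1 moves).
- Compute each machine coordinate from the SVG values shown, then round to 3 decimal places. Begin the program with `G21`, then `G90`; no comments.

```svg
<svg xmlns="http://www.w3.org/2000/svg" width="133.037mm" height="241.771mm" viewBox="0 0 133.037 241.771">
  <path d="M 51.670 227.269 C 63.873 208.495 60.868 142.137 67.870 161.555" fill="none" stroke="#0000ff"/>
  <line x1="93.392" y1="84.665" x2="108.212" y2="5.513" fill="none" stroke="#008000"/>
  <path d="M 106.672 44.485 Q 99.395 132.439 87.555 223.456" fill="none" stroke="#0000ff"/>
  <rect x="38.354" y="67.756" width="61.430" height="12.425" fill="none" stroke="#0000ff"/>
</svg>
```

Since the viewBox matches the mm dimensions, user units are millimetres directly. The only transform is the Y-flip y_m = 241.771 − y_svg.

Shape 1 is a cubic bezier drawn with `<path>`. Its stroke #0000ff means score at S511, F1878. After flipping Y the toolpath is (51.670,14.502) → (59.738,44.198) → (63.270,75.981) → (67.870,80.216).

Shape 2 is a line segment drawn with `<line>`. Its stroke #008000 means cut at S814, F1050. After flipping Y the toolpath is (93.392,157.106) → (108.212,236.258).

Shape 3 is a quadratic bezier drawn with `<path>`. Its stroke #0000ff means score at S511, F1878. After flipping Y the toolpath is (106.672,197.286) → (101.314,138.310) → (94.941,78.653) → (87.555,18.315).

Shape 4 is a rectangle drawn with `<rect>`. Its stroke #0000ff means score at S511, F1878. After flipping Y the toolpath is (38.354,174.015) → (99.784,174.015) → (99.784,161.590) → (38.354,161.590) → (38.354,174.015), returning to the start.

G21
G90
G0 X51.670 Y14.502
M3 S511
G01 X59.738 Y44.198 F1878
G01 X63.270 Y75.981
G01 X67.870 Y80.216
M5
G0 X93.392 Y157.106
M3 S814
G01 X108.212 Y236.258 F1050
M5
G0 X106.672 Y197.286
M3 S511
G01 X101.314 Y138.310 F1878
G01 X94.941 Y78.653
G01 X87.555 Y18.315
M5
G0 X38.354 Y174.015
M3 S511
G01 X99.784 Y174.015 F1878
G01 X99.784 Y161.590
G01 X38.354 Y161.590
G01 X38.354 Y174.015
M5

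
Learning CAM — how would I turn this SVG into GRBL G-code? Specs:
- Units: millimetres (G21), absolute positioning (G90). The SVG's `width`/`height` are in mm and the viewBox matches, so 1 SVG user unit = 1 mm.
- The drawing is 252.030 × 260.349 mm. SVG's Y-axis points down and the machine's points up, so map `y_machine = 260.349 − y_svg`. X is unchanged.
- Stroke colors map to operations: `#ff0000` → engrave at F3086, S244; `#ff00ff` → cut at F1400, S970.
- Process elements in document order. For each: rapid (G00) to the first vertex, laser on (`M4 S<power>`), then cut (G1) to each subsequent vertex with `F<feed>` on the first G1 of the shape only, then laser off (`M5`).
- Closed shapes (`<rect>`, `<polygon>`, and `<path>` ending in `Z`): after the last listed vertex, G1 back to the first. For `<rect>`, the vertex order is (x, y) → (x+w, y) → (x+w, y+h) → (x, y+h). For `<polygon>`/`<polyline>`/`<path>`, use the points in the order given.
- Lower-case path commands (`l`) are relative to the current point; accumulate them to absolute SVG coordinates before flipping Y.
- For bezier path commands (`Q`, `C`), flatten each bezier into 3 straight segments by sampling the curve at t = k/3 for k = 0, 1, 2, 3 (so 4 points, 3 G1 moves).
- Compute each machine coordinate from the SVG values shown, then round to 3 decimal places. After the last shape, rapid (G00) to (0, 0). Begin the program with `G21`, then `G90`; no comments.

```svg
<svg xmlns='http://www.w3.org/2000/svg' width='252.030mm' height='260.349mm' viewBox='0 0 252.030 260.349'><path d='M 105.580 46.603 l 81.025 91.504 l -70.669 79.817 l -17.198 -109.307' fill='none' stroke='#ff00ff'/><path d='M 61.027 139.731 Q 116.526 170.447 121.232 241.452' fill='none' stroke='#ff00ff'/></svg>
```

G21
G90
G00 X105.580 Y213.746
M4 S970
G1 X186.605 Y122.242 F1400
G1 X115.936 Y42.425
G1 X98.738 Y151.732
M5
G00 X61.027 Y120.618
M4 S970
G1 X92.383 Y95.664 F1400
G1 X112.451 Y61.757
G1 X121.232 Y18.897
M5
G00 X0.000 Y0.000

viewBox `0 0 252.030 260.349` with mm width/height → 1 unit = 1 mm. Flip: y_m = 260.349 − y_svg.

**Shape 1** — `<path>` open polyline, stroke `#ff00ff` → cut (S970, F1400). Machine vertices: (105.580,213.746) → (186.605,122.242) → (115.936,42.425) → (98.738,151.732). Open path.

**Shape 2** — `<path>` quadratic bezier, stroke `#ff00ff` → cut (S970, F1400). Control points (SVG): P0=(61.027,139.731), P1=(116.526,170.447), P2=(121.232,241.452); sampled at t=k/3. Machine vertices: (61.027,120.618) → (92.383,95.664) → (112.451,61.757) → (121.232,18.897). Open path.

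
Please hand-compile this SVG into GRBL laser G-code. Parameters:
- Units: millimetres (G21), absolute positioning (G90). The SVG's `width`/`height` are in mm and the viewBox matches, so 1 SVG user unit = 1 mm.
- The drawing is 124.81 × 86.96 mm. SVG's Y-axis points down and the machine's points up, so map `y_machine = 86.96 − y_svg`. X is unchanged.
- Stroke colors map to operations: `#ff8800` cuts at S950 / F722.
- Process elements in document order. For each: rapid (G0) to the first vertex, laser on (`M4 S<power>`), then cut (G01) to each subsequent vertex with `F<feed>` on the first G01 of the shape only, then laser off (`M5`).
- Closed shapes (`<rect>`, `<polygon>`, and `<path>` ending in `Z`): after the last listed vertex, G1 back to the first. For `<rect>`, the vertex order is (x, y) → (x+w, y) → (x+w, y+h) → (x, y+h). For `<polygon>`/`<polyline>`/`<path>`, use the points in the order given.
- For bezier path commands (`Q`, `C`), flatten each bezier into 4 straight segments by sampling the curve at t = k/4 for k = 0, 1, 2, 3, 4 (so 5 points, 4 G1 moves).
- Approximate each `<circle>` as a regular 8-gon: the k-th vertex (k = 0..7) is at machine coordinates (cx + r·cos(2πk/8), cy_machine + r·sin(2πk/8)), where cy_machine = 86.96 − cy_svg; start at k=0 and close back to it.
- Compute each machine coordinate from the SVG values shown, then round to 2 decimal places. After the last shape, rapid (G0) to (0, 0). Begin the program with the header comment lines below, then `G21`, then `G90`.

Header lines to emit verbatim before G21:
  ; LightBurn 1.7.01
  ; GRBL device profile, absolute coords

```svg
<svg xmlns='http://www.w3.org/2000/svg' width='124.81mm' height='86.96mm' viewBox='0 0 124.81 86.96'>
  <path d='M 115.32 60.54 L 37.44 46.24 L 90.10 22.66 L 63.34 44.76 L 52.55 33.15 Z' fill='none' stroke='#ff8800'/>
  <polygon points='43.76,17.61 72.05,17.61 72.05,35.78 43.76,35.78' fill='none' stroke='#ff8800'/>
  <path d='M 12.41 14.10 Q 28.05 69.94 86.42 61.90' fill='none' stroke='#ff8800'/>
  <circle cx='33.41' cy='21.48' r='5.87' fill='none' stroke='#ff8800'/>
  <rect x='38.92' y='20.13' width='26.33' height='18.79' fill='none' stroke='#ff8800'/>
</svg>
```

1 u = 1 mm; y_m = 86.96 − y.

[1] `<path>` closed polygon, #ff8800→cut S950 F722: (115.32,26.42) → (37.44,40.72) → (90.10,64.30) → (63.34,42.20) → (52.55,53.81) → (115.32,26.42) (closed)

[2] `<polygon>` rectangle, #ff8800→cut S950 F722: (43.76,69.35) → (72.05,69.35) → (72.05,51.18) → (43.76,51.18) → (43.76,69.35) (closed)

[3] `<path>` quadratic bezier, #ff8800→cut S950 F722: (12.41,72.86) → (22.90,48.93) → (38.73,32.99) → (59.91,25.03) → (86.42,25.06)

[4] `<circle>` circle, #ff8800→cut S950 F722: (39.28,65.48) → (37.56,69.63) → (33.41,71.35) → (29.26,69.63) → (27.54,65.48) → (29.26,61.33) → (33.41,59.61) → (37.56,61.33) → (39.28,65.48) (closed)

[5] `<rect>` rectangle, #ff8800→cut S950 F722: (38.92,66.83) → (65.25,66.83) → (65.25,48.04) → (38.92,48.04) → (38.92,66.83) (closed)

; LightBurn 1.7.01
; GRBL device profile, absolute coords
G21
G90
G0 X115.32 Y26.42
M4 S950
G01 X37.44 Y40.72 F722
G01 X90.10 Y64.30
G01 X63.34 Y42.20
G01 X52.55 Y53.81
G01 X115.32 Y26.42
M5
G0 X43.76 Y69.35
M4 S950
G01 X72.05 Y69.35 F722
G01 X72.05 Y51.18
G01 X43.76 Y51.18
G01 X43.76 Y69.35
M5
G0 X12.41 Y72.86
M4 S950
G01 X22.90 Y48.93 F722
G01 X38.73 Y32.99
G01 X59.91 Y25.03
G01 X86.42 Y25.06
M5
G0 X39.28 Y65.48
M4 S950
G01 X37.56 Y69.63 F722
G01 X33.41 Y71.35
G01 X29.26 Y69.63
G01 X27.54 Y65.48
G01 X29.26 Y61.33
G01 X33.41 Y59.61
G01 X37.56 Y61.33
G01 X39.28 Y65.48
M5
G0 X38.92 Y66.83
M4 S950
G01 X65.25 Y66.83 F722
G01 X65.25 Y48.04
G01 X38.92 Y48.04
G01 X38.92 Y66.83
M5
G0 X0.00 Y0.00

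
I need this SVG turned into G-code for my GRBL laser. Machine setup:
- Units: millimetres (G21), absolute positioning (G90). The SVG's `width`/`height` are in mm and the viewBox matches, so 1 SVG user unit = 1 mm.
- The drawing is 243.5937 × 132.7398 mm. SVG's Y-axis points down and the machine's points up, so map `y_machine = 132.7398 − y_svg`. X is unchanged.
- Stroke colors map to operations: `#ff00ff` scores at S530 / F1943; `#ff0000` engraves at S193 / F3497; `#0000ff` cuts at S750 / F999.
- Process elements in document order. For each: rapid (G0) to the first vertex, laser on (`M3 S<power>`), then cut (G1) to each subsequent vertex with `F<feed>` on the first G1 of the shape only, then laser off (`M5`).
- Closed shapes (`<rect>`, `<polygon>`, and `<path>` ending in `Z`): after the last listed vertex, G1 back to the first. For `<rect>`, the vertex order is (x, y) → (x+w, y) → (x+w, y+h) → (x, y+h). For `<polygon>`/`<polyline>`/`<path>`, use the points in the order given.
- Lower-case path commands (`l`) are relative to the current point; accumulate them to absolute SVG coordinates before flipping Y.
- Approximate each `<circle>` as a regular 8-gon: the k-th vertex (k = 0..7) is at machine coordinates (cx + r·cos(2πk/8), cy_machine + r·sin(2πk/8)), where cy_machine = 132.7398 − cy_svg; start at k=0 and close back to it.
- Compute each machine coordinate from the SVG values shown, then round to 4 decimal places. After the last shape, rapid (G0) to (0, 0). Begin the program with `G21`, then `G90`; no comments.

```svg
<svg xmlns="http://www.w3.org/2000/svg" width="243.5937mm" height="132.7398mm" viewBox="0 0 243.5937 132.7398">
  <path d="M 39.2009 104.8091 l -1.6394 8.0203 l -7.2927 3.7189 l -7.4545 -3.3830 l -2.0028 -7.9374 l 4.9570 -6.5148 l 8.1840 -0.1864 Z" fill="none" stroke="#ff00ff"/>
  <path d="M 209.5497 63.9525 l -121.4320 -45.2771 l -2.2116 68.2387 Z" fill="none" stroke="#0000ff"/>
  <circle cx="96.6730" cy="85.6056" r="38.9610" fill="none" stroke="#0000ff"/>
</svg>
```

Since the viewBox matches the mm dimensions, user units are millimetres directly. The only transform is the Y-flip y_m = 132.7398 − y_svg.

Shape 1 is a regular polygon drawn with `<path>`. Its stroke #ff00ff means score at S530, F1943. After flipping Y the toolpath is (39.2009,27.9307) → (37.5615,19.9104) → (30.2688,16.1915) → (22.8143,19.5745) → (20.8115,27.5119) → (25.7685,34.0267) → (33.9525,34.2131) → (39.2009,27.9307), returning to the start.

Shape 2 is a closed polygon drawn with `<path>`. Its stroke #0000ff means cut at S750, F999. After flipping Y the toolpath is (209.5497,68.7873) → (88.1177,114.0644) → (85.9061,45.8257) → (209.5497,68.7873), returning to the start.

Shape 3 is a circle drawn with `<circle>`. Its stroke #0000ff means cut at S750, F999. After flipping Y the toolpath is (135.6340,47.1342) → (124.2226,74.6838) → (96.6730,86.0952) → (69.1234,74.6838) → (57.7120,47.1342) → (69.1234,19.5846) → (96.6730,8.1732) → (124.2226,19.5846) → (135.6340,47.1342), returning to the start.

G21
G90
G0 X39.2009 Y27.9307
M3 S530
G1 X37.5615 Y19.9104 F1943
G1 X30.2688 Y16.1915
G1 X22.8143 Y19.5745
G1 X20.8115 Y27.5119
G1 X25.7685 Y34.0267
G1 X33.9525 Y34.2131
G1 X39.2009 Y27.9307
M5
G0 X209.5497 Y68.7873
M3 S750
G1 X88.1177 Y114.0644 F999
G1 X85.9061 Y45.8257
G1 X209.5497 Y68.7873
M5
G0 X135.6340 Y47.1342
M3 S750
G1 X124.2226 Y74.6838 F999
G1 X96.6730 Y86.0952
G1 X69.1234 Y74.6838
G1 X57.7120 Y47.1342
G1 X69.1234 Y19.5846
G1 X96.6730 Y8.1732
G1 X124.2226 Y19.5846
G1 X135.6340 Y47.1342
M5
G0 X0.0000 Y0.0000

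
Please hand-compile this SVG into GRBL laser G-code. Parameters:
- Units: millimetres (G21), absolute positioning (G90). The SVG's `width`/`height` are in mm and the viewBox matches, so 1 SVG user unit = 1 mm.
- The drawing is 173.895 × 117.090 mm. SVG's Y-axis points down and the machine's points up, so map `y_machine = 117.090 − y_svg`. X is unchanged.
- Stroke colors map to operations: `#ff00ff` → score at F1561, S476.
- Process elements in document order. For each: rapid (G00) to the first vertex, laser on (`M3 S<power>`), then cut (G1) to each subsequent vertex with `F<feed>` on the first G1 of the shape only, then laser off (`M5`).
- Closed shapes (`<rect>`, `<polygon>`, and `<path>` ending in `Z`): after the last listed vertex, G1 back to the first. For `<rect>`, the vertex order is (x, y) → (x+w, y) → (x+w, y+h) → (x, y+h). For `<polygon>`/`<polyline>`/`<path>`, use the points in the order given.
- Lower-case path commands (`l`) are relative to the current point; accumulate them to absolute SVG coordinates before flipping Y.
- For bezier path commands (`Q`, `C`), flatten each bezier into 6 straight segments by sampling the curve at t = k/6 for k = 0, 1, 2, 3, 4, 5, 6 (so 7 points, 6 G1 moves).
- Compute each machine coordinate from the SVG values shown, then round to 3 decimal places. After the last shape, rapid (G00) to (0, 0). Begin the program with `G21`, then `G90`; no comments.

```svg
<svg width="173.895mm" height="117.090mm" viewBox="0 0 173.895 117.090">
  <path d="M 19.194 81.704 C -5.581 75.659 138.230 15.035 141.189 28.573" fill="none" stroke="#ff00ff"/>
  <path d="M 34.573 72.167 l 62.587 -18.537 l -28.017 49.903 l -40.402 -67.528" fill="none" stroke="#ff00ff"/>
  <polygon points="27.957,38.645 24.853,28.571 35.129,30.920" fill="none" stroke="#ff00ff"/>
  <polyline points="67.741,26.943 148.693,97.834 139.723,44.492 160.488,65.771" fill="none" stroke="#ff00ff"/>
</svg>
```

G21
G90
G00 X19.194 Y35.386
M3 S476
G1 X19.423 Y42.361 F1561
G1 X39.154 Y54.856
G1 X69.791 Y69.295
G1 X102.740 Y82.103
G1 X129.404 Y89.702
G1 X141.189 Y88.517
M5
G00 X34.573 Y44.923
M3 S476
G1 X97.160 Y63.460 F1561
G1 X69.143 Y13.557
G1 X28.741 Y81.085
M5
G00 X27.957 Y78.445
M3 S476
G1 X24.853 Y88.519 F1561
G1 X35.129 Y86.170
G1 X27.957 Y78.445
M5
G00 X67.741 Y90.147
M3 S476
G1 X148.693 Y19.256 F1561
G1 X139.723 Y72.598
G1 X160.488 Y51.319
M5
G00 X0.000 Y0.000

Since the viewBox matches the mm dimensions, user units are millimetres directly. The only transform is the Y-flip y_m = 117.090 − y_svg.

Shape 1 is a cubic bezier drawn with `<path>`. Its stroke #ff00ff means score at S476, F1561. After flipping Y the toolpath is (19.194,35.386) → (19.423,42.361) → (39.154,54.856) → (69.791,69.295) → (102.740,82.103) → (129.404,89.702) → (141.189,88.517).

Shape 2 is a open polyline drawn with `<path>`. Its stroke #ff00ff means score at S476, F1561. After flipping Y the toolpath is (34.573,44.923) → (97.160,63.460) → (69.143,13.557) → (28.741,81.085).

Shape 3 is a regular polygon drawn with `<polygon>`. Its stroke #ff00ff means score at S476, F1561. After flipping Y the toolpath is (27.957,78.445) → (24.853,88.519) → (35.129,86.170) → (27.957,78.445), returning to the start.

Shape 4 is a open polyline drawn with `<polyline>`. Its stroke #ff00ff means score at S476, F1561. After flipping Y the toolpath is (67.741,90.147) → (148.693,19.256) → (139.723,72.598) → (160.488,51.319).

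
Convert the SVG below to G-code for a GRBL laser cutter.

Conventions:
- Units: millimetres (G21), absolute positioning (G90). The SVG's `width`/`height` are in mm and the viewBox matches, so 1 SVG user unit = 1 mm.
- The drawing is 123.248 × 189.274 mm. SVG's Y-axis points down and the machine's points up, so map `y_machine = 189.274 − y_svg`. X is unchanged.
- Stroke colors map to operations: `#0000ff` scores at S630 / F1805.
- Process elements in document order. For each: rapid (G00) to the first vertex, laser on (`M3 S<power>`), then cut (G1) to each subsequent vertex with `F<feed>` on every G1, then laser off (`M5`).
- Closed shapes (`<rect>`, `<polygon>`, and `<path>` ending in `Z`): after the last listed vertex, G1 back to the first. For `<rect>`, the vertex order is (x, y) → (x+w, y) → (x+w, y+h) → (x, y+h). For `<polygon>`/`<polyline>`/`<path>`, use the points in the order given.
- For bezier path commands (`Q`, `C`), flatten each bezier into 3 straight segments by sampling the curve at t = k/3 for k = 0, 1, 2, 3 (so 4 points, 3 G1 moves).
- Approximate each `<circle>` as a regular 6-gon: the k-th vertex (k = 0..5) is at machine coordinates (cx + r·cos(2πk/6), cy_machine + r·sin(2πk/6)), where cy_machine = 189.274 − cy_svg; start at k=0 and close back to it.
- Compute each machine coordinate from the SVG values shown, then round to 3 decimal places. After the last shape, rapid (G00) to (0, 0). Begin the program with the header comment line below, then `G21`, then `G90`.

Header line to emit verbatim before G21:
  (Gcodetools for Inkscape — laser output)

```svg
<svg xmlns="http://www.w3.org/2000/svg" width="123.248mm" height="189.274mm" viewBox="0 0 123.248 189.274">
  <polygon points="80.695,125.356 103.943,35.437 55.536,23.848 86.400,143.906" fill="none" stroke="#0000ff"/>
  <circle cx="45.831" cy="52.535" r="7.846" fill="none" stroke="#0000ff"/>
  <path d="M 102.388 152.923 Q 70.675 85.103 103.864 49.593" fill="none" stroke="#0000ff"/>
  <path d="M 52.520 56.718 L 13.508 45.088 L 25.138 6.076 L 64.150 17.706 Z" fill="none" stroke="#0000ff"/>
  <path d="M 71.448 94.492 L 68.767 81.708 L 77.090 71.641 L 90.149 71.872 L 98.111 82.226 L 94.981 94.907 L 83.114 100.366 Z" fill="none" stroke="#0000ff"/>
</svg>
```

viewBox `0 0 123.248 189.274` with mm width/height → 1 unit = 1 mm. Flip: y_m = 189.274 − y_svg.

**Shape 1** — `<polygon>` closed polygon, stroke `#0000ff` → score (S630, F1805). Machine vertices: (80.695,63.918) → (103.943,153.837) → (55.536,165.426) → (86.400,45.368) → (80.695,63.918). Closed: final G1 returns to the first vertex.

**Shape 2** — `<circle>` circle, stroke `#0000ff` → score (S630, F1805). Machine vertices: (53.677,136.739) → (49.754,143.534) → (41.908,143.534) → (37.985,136.739) → (41.908,129.944) → (49.754,129.944) → (53.677,136.739). Closed: final G1 returns to the first vertex.

**Shape 3** — `<path>` quadratic bezier, stroke `#0000ff` → score (S630, F1805). Control points (SVG): P0=(102.388,152.923), P1=(70.675,85.103), P2=(103.864,49.593); sampled at t=k/3. Machine vertices: (102.388,36.351) → (88.457,77.974) → (88.949,112.418) → (103.864,139.681). Open path.

**Shape 4** — `<path>` regular polygon, stroke `#0000ff` → score (S630, F1805). Machine vertices: (52.520,132.556) → (13.508,144.186) → (25.138,183.198) → (64.150,171.568) → (52.520,132.556). Closed: final G1 returns to the first vertex.

**Shape 5** — `<path>` regular polygon, stroke `#0000ff` → score (S630, F1805). Machine vertices: (71.448,94.782) → (68.767,107.566) → (77.090,117.633) → (90.149,117.402) → (98.111,107.048) → (94.981,94.367) → (83.114,88.908) → (71.448,94.782). Closed: final G1 returns to the first vertex.

(Gcodetools for Inkscape — laser output)
G21
G90
G00 X80.695 Y63.918
M3 S630
G1 X103.943 Y153.837 F1805
G1 X55.536 Y165.426 F1805
G1 X86.400 Y45.368 F1805
G1 X80.695 Y63.918 F1805
M5
G00 X53.677 Y136.739
M3 S630
G1 X49.754 Y143.534 F1805
G1 X41.908 Y143.534 F1805
G1 X37.985 Y136.739 F1805
G1 X41.908 Y129.944 F1805
G1 X49.754 Y129.944 F1805
G1 X53.677 Y136.739 F1805
M5
G00 X102.388 Y36.351
M3 S630
G1 X88.457 Y77.974 F1805
G1 X88.949 Y112.418 F1805
G1 X103.864 Y139.681 F1805
M5
G00 X52.520 Y132.556
M3 S630
G1 X13.508 Y144.186 F1805
G1 X25.138 Y183.198 F1805
G1 X64.150 Y171.568 F1805
G1 X52.520 Y132.556 F1805
M5
G00 X71.448 Y94.782
M3 S630
G1 X68.767 Y107.566 F1805
G1 X77.090 Y117.633 F1805
G1 X90.149 Y117.402 F1805
G1 X98.111 Y107.048 F1805
G1 X94.981 Y94.367 F1805
G1 X83.114 Y88.908 F1805
G1 X71.448 Y94.782 F1805
M5
G00 X0.000 Y0.000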